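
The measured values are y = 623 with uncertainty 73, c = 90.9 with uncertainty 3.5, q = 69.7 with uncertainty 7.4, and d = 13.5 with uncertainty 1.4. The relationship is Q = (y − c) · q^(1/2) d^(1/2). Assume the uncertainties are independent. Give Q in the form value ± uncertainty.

16300 ± 2550

Let u = y − c = 532. δu = √(δy² + δc²) = √(5330 + 12.2) = 73.1, so δu/u = 0.137.
Q is then a monomial in u, q, d:
δQ/Q = √((δu/u)² + (½·δq/q)² + (½·δd/d)²) = √(0.0189 + 0.00282 + 0.00269) = 0.156
Q = 16300, so δQ = 0.156 × 16300 = 2550.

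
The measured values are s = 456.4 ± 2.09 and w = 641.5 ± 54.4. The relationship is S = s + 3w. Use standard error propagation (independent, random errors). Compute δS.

Each term contributes (cᵢ δxᵢ)² to (δS)²:
  (δs)² = 4.37;  (3·δw)² = 26600
δS = √(26600) = 163

163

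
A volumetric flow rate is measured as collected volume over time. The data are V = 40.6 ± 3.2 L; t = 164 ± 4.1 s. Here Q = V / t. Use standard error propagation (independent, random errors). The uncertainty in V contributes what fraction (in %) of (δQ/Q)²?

(δQ/Q)² = (1·δV/V)² + (-1·δt/t)²
  V term: (1×0.0788)² = 0.00621
  t term: (-1×0.0250)² = 0.000625
Total = 0.00684. Share from V = 0.00621/0.00684 = 0.909.

90.9%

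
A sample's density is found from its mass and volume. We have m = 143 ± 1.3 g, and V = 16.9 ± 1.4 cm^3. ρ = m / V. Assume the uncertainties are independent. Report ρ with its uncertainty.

8.46 ± 0.705 g/cm^3

ρ is a product of powers, so relative uncertainties combine in quadrature:
  (1·δm/m)² = (1×0.00909)² = 8.26e-05;  (-1·δV/V)² = (-1×0.0828)² = 0.00686
δρ/ρ = √(0.00695) = 0.0833
ρ = 8.46 g/cm^3, so δρ = 0.0833 × 8.46 = 0.705 g/cm^3.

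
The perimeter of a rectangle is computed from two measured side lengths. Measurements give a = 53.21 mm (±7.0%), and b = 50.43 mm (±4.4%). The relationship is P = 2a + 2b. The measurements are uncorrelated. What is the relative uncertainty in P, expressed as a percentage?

P is a linear combination, so absolute uncertainties add in quadrature:
  (2·δa)² = 55.5;  (2·δb)² = 19.7
δP = √(75.2) = 8.67 mm
P = 207.3 mm, so δP/P = 8.67/207.3 = 0.0418.

4.18%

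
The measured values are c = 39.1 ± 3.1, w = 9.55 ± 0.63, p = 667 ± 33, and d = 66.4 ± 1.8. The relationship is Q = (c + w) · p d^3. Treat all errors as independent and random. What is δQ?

Let u = c + w = 48.7. δu = √(δc² + δw²) = √(9.61 + 0.397) = 3.16, so δu/u = 0.0650.
Q is then a monomial in u, p, d:
δQ/Q = √((δu/u)² + (1·δp/p)² + (3·δd/d)²) = √(0.00423 + 0.00245 + 0.00661) = 0.115
Q = 9.5e+09, so δQ = 0.115 × 9.5e+09 = 1.1e+09.

1.1e+09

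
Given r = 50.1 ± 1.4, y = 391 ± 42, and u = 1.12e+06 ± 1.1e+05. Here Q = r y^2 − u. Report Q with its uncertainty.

Let p = r·y^2 = 7.66e+06. δp/p = √((1·δr/r)² + (2·δy/y)²) = √(0.000781 + 0.0462) = 0.217, so δp = 1.66e+06.
Q = p − u: δQ = √(δp² + δu²) = √(2.75e+12 + 1.21e+10) = 1.66e+06
Q = 6.54e+06.

(6.54 ± 1.66) × 10^6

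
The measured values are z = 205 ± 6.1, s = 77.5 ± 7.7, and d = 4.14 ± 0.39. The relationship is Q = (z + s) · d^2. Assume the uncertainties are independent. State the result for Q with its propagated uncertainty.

Let u = z + s = 282. δu = √(δz² + δs²) = √(37.2 + 59.3) = 9.82, so δu/u = 0.0348.
Q is then a monomial in u, d:
δQ/Q = √((δu/u)² + (2·δd/d)²) = √(0.00121 + 0.0355) = 0.192
Q = 4840, so δQ = 0.192 × 4840 = 928.

4840 ± 928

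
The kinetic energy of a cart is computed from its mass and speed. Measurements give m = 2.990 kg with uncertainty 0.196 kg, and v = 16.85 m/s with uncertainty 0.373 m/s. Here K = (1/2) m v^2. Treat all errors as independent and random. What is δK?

K is a product of powers, so relative uncertainties combine in quadrature:
  (1·δm/m)² = (1×0.0656)² = 0.00430;  (2·δv/v)² = (2×0.0221)² = 0.00196
δK/K = √(0.00626) = 0.0791
K = 424.5 J, so δK = 0.0791 × 424.5 = 33.6 J.

33.6 J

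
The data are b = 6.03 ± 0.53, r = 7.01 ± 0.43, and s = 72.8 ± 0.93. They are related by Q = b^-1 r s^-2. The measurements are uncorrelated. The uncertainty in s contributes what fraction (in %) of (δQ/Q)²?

(δQ/Q)² = (-1·δb/b)² + (1·δr/r)² + (-2·δs/s)²
  b term: (-1×0.0879)² = 0.00773
  r term: (1×0.0613)² = 0.00376
  s term: (-2×0.0128)² = 0.000653
Total = 0.0121. Share from s = 0.000653/0.0121 = 0.0538.

5.38%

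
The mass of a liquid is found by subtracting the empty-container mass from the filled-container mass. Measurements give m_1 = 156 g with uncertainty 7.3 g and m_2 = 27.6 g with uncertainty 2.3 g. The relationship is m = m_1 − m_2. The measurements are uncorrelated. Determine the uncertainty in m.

7.65 g

Each term contributes (cᵢ δxᵢ)² to (δm)²:
  (δm_1)² = 53.3;  (δm_2)² = 5.29
δm = √(58.6) = 7.65 g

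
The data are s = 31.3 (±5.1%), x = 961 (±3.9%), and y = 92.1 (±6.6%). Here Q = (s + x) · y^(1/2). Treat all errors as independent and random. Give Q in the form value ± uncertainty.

Let u = s + x = 992. δu = √(δs² + δx²) = √(2.55 + 1400) = 37.5, so δu/u = 0.0378.
Q is then a monomial in u, y:
δQ/Q = √((δu/u)² + (½·δy/y)²) = √(0.00143 + 0.00109) = 0.0502
Q = 9520, so δQ = 0.0502 × 9520 = 478.

9520 ± 478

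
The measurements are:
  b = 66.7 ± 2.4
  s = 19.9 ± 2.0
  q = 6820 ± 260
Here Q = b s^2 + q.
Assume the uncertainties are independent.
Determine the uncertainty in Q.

Let p = b·s^2 = 26400. δp/p = √((1·δb/b)² + (2·δs/s)²) = √(0.00129 + 0.0404) = 0.204, so δp = 5390.
Q = p + q: δQ = √(δp² + δq²) = √(2.91e+07 + 67600) = 5400

5400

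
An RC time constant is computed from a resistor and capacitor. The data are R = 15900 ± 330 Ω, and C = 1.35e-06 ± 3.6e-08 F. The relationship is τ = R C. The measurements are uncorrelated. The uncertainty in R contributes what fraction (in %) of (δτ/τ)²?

(δτ/τ)² = (1·δR/R)² + (1·δC/C)²
  R term: (1×0.0208)² = 0.000431
  C term: (1×0.0267)² = 0.000711
Total = 0.00114. Share from R = 0.000431/0.00114 = 0.377.

37.7%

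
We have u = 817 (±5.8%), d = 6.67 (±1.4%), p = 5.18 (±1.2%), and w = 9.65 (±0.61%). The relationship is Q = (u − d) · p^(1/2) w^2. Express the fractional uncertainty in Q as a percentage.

6.00%

Let h = u − d = 810. δh = √(δu² + δd²) = √(2250 + 0.00872) = 47.4, so δh/h = 0.0585.
Q is then a monomial in h, p, w:
δQ/Q = √((δh/h)² + (½·δp/p)² + (2·δw/w)²) = √(0.00342 + 3.6e-05 + 0.000149) = 0.0600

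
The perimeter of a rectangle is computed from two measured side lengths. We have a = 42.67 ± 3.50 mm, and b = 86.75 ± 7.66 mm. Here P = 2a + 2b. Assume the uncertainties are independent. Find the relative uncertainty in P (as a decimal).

Each term contributes (cᵢ δxᵢ)² to (δP)²:
  (2·δa)² = 49.0;  (2·δb)² = 235
δP = √(284) = 16.8 mm
P = 258.8 mm, so δP/P = 16.8/258.8 = 0.0651.

0.0651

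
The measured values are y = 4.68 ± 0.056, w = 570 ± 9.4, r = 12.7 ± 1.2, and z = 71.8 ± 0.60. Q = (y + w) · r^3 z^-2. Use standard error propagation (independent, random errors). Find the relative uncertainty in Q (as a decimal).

Let u = y + w = 575. δu = √(δy² + δw²) = √(0.00314 + 88.4) = 9.40, so δu/u = 0.0164.
Q is then a monomial in u, r, z:
δQ/Q = √((δu/u)² + (3·δr/r)² + (-2·δz/z)²) = √(0.000268 + 0.0804 + 0.000279) = 0.284

0.284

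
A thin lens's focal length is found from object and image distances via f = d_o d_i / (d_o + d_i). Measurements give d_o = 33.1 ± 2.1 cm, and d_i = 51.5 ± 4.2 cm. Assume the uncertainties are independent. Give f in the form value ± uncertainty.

∂f/∂d_o = (d_i/(d_o+d_i))² = 0.371;  ∂f/∂d_i = (d_o/(d_o+d_i))² = 0.153
δf = √((∂f/∂d_o · δd_o)² + (∂f/∂d_i · δd_i)²) = √(0.606 + 0.413) = 1.01 cm
f = 20.1 cm.

20.1 ± 1.01 cm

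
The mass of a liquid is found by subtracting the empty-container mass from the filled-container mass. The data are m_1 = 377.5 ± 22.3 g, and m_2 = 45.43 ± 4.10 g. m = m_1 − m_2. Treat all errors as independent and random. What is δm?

For a sum/difference, combine absolute errors in quadrature:
  (δm_1)² = 497;  (δm_2)² = 16.8
δm = √(514) = 22.7 g

22.7 g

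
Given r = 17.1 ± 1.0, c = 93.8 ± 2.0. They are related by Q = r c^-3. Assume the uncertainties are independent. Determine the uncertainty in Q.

Since Q is a product/quotient, work with relative uncertainties:
  (1·δr/r)² = (1×0.0585)² = 0.00342;  (-3·δc/c)² = (-3×0.0213)² = 0.00409
δQ/Q = √(0.00751) = 0.0867
Q = 2.07e-05, so δQ = 0.0867 × 2.07e-05 = 1.8e-06.

1.8e-06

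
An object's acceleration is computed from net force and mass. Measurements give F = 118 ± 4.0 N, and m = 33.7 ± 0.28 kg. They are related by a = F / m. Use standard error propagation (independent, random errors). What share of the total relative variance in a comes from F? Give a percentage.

(δa/a)² = (1·δF/F)² + (-1·δm/m)²
  F term: (1×0.0339)² = 0.00115
  m term: (-1×0.00831)² = 6.9e-05
Total = 0.00122. Share from F = 0.00115/0.00122 = 0.943.

94.3%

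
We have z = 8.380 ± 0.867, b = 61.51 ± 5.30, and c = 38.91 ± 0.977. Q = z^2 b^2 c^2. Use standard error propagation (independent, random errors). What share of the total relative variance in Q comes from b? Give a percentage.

39.6%

(δQ/Q)² = (2·δz/z)² + (2·δb/b)² + (2·δc/c)²
  z term: (2×0.103)² = 0.0428
  b term: (2×0.0862)² = 0.0297
  c term: (2×0.0251)² = 0.00252
Total = 0.0750. Share from b = 0.0297/0.0750 = 0.396.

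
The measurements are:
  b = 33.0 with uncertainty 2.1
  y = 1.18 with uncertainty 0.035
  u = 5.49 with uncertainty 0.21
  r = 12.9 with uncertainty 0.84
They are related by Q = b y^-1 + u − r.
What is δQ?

Let p = b·y^-1 = 28.0. δp/p = √((1·δb/b)² + (-1·δy/y)²) = √(0.00405 + 0.000880) = 0.0702, so δp = 1.96.
Q = p + u − r: δQ = √(δp² + δu² + δr²) = √(3.86 + 0.0441 + 0.706) = 2.15

2.15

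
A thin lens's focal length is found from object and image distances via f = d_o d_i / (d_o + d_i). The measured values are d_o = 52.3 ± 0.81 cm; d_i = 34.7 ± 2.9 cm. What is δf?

∂f/∂d_o = (d_i/(d_o+d_i))² = 0.159;  ∂f/∂d_i = (d_o/(d_o+d_i))² = 0.361
δf = √((∂f/∂d_o · δd_o)² + (∂f/∂d_i · δd_i)²) = √(0.0166 + 1.10) = 1.06 cm

1.06 cm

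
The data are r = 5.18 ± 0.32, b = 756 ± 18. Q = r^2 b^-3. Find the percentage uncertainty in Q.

14.3%

Q is a product of powers, so relative uncertainties combine in quadrature:
  (2·δr/r)² = (2×0.0618)² = 0.0153;  (-3·δb/b)² = (-3×0.0238)² = 0.00510
δQ/Q = √(0.0204) = 0.143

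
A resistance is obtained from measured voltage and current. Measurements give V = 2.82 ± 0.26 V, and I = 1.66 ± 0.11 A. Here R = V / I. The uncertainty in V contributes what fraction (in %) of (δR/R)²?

65.9%

(δR/R)² = (1·δV/V)² + (-1·δI/I)²
  V term: (1×0.0922)² = 0.00850
  I term: (-1×0.0663)² = 0.00439
Total = 0.0129. Share from V = 0.00850/0.0129 = 0.659.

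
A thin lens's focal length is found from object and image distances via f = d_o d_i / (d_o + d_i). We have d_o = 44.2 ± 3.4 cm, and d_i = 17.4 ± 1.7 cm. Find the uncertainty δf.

∂f/∂d_o = (d_i/(d_o+d_i))² = 0.0798;  ∂f/∂d_i = (d_o/(d_o+d_i))² = 0.515
δf = √((∂f/∂d_o · δd_o)² + (∂f/∂d_i · δd_i)²) = √(0.0736 + 0.766) = 0.916 cm

0.916 cm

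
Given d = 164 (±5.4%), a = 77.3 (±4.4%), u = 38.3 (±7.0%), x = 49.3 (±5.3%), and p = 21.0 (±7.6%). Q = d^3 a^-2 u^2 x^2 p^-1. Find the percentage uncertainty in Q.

Since Q is a product/quotient, work with relative uncertainties:
  (3·δd/d)² = (3×0.0540)² = 0.0262;  (-2·δa/a)² = (-2×0.0440)² = 0.00774;  (2·δu/u)² = (2×0.0700)² = 0.0196;  (2·δx/x)² = (2×0.0530)² = 0.0112;  (-1·δp/p)² = (-1×0.0760)² = 0.00578
δQ/Q = √(0.0706) = 0.266

26.6%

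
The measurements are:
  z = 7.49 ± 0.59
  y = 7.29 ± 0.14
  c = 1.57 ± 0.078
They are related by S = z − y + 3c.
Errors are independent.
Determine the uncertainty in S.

For a sum/difference, combine absolute errors in quadrature:
  (δz)² = 0.348;  (δy)² = 0.0196;  (3·δc)² = 0.0548
δS = √(0.422) = 0.650

0.650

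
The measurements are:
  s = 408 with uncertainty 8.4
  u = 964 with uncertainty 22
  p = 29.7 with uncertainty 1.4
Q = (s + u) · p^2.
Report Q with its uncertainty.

Let w = s + u = 1370. δw = √(δs² + δu²) = √(70.6 + 484) = 23.5, so δw/w = 0.0172.
Q is then a monomial in w, p:
δQ/Q = √((δw/w)² + (2·δp/p)²) = √(0.000295 + 0.00889) = 0.0958
Q = 1.21e+06, so δQ = 0.0958 × 1.21e+06 = 1.16e+05.

(1.21 ± 0.116) × 10^6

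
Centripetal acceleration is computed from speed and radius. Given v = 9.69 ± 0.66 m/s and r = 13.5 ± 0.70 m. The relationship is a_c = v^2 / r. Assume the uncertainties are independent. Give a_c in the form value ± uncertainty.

Relative error in a monomial: (δa_c/a_c)² = Σ (nᵢ · δxᵢ/xᵢ)².
  (2·δv/v)² = (2×0.0681)² = 0.0186;  (-1·δr/r)² = (-1×0.0519)² = 0.00269
δa_c/a_c = √(0.0212) = 0.146
a_c = 6.96 m/s^2, so δa_c = 0.146 × 6.96 = 1.01 m/s^2.

6.96 ± 1.01 m/s^2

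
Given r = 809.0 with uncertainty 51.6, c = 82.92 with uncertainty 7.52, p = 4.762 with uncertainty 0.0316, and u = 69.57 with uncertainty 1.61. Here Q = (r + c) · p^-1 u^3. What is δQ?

5.74e+06

Let w = r + c = 891.9. δw = √(δr² + δc²) = √(2660 + 56.6) = 52.1, so δw/w = 0.0585.
Q is then a monomial in w, p, u:
δQ/Q = √((δw/w)² + (-1·δp/p)² + (3·δu/u)²) = √(0.00342 + 4.4e-05 + 0.00482) = 0.0910
Q = 6.307e+07, so δQ = 0.0910 × 6.307e+07 = 5.74e+06.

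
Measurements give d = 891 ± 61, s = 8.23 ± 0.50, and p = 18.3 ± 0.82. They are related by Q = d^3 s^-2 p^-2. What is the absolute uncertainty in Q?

7950

For a monomial Q ∝ d^3, s^-2, p^-2, fractional errors add in quadrature:
  (3·δd/d)² = (3×0.0685)² = 0.0422;  (-2·δs/s)² = (-2×0.0608)² = 0.0148;  (-2·δp/p)² = (-2×0.0448)² = 0.00803
δQ/Q = √(0.0650) = 0.255
Q = 31200, so δQ = 0.255 × 31200 = 7950.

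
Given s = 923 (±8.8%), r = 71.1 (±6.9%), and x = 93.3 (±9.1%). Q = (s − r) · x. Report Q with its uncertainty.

Let u = s − r = 852. δu = √(δs² + δr²) = √(6600 + 24.1) = 81.4, so δu/u = 0.0955.
Q is then a monomial in u, x:
δQ/Q = √((δu/u)² + (1·δx/x)²) = √(0.00912 + 0.00828) = 0.132
Q = 79500, so δQ = 0.132 × 79500 = 10500.

79500 ± 10500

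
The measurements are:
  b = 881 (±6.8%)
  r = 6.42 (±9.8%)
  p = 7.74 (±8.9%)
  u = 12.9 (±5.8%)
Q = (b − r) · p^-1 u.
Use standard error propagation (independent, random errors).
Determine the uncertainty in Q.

Let w = b − r = 875. δw = √(δb² + δr²) = √(3590 + 0.396) = 59.9, so δw/w = 0.0685.
Q is then a monomial in w, p, u:
δQ/Q = √((δw/w)² + (-1·δp/p)² + (1·δu/u)²) = √(0.00469 + 0.00792 + 0.00336) = 0.126
Q = 1460, so δQ = 0.126 × 1460 = 184.

184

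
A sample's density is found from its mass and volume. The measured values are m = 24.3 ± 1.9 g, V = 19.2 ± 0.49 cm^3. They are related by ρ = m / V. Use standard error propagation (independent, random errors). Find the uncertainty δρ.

Each factor contributes (exponent × relative error)² to (δρ/ρ)²:
  (1·δm/m)² = (1×0.0782)² = 0.00611;  (-1·δV/V)² = (-1×0.0255)² = 0.000651
δρ/ρ = √(0.00676) = 0.0822
ρ = 1.27 g/cm^3, so δρ = 0.0822 × 1.27 = 0.104 g/cm^3.

0.104 g/cm^3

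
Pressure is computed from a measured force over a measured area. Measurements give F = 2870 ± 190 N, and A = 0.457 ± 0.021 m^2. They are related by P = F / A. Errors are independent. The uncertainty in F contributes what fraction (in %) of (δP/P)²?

67.5%

(δP/P)² = (1·δF/F)² + (-1·δA/A)²
  F term: (1×0.0662)² = 0.00438
  A term: (-1×0.0460)² = 0.00211
Total = 0.00649. Share from F = 0.00438/0.00649 = 0.675.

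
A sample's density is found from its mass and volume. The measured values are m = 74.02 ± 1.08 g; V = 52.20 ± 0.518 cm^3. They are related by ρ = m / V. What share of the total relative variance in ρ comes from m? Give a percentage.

68.4%

(δρ/ρ)² = (1·δm/m)² + (-1·δV/V)²
  m term: (1×0.0146)² = 0.000213
  V term: (-1×0.00992)² = 9.85e-05
Total = 0.000311. Share from m = 0.000213/0.000311 = 0.684.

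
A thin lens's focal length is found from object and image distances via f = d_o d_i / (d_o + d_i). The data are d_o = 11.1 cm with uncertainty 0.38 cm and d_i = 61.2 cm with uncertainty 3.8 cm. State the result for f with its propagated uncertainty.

∂f/∂d_o = (d_i/(d_o+d_i))² = 0.717;  ∂f/∂d_i = (d_o/(d_o+d_i))² = 0.0236
δf = √((∂f/∂d_o · δd_o)² + (∂f/∂d_i · δd_i)²) = √(0.0741 + 0.00802) = 0.287 cm
f = 9.40 cm.

9.40 ± 0.287 cm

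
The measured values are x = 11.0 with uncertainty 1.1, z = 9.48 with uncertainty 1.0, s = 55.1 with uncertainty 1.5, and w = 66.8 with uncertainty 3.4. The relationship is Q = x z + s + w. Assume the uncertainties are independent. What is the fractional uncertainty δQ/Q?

0.0690

Let p = x·z = 104. δp/p = √((1·δx/x)² + (1·δz/z)²) = √(0.0100 + 0.0111) = 0.145, so δp = 15.2.
Q = p + s + w: δQ = √(δp² + δs² + δw²) = √(230 + 2.25 + 11.6) = 15.6
Q = 226, so δQ/Q = 15.6/226 = 0.0690.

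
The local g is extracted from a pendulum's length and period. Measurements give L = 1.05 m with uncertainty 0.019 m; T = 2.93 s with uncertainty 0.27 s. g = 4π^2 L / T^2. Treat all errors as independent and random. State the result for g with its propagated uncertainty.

For a monomial g ∝ L, T^-2, fractional errors add in quadrature:
  (1·δL/L)² = (1×0.0181)² = 0.000327;  (-2·δT/T)² = (-2×0.0922)² = 0.0340
δg/g = √(0.0343) = 0.185
g = 4.83 m/s^2, so δg = 0.185 × 4.83 = 0.894 m/s^2.

4.83 ± 0.894 m/s^2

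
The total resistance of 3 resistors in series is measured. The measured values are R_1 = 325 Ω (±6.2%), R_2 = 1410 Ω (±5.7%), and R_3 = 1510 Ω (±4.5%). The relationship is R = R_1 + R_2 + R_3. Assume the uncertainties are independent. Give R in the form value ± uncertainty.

3240 ± 107 Ω

Sums and differences: (δR)² = Σ (cᵢ δxᵢ)².
  (δR_1)² = 406;  (δR_2)² = 6460;  (δR_3)² = 4620
δR = √(11500) = 107 Ω
R = 3240 Ω.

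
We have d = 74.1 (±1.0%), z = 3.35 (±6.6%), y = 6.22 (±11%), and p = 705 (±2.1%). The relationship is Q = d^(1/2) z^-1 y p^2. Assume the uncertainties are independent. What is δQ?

1.07e+06

Q is a product of powers, so relative uncertainties combine in quadrature:
  (½·δd/d)² = (0.5×0.0100)² = 2.5e-05;  (-1·δz/z)² = (-1×0.0660)² = 0.00436;  (1·δy/y)² = (1×0.110)² = 0.0121;  (2·δp/p)² = (2×0.0210)² = 0.00176
δQ/Q = √(0.0182) = 0.135
Q = 7.94e+06, so δQ = 0.135 × 7.94e+06 = 1.07e+06.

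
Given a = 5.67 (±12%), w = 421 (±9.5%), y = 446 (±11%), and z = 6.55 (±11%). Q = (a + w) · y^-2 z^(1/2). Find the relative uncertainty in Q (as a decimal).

0.245

Let u = a + w = 427. δu = √(δa² + δw²) = √(0.463 + 1600) = 40.0, so δu/u = 0.0938.
Q is then a monomial in u, y, z:
δQ/Q = √((δu/u)² + (-2·δy/y)² + (½·δz/z)²) = √(0.00879 + 0.0484 + 0.00302) = 0.245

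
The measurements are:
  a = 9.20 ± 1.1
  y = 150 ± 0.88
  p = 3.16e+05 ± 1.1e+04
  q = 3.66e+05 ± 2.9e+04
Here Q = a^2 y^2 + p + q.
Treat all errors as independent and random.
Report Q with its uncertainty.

Let w = a^2·y^2 = 1.9e+06. δw/w = √((2·δa/a)² + (2·δy/y)²) = √(0.0572 + 0.000138) = 0.239, so δw = 4.56e+05.
Q = w + p + q: δQ = √(δw² + δp² + δq²) = √(2.08e+11 + 1.21e+08 + 8.41e+08) = 4.57e+05
Q = 2.59e+06.

(2.59 ± 0.457) × 10^6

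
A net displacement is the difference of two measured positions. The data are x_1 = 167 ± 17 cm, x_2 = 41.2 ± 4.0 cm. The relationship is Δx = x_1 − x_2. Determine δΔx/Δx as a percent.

13.9%

Absolute uncertainties add in quadrature for a linear combination:
  (δx_1)² = 289;  (δx_2)² = 16.0
δΔx = √(305) = 17.5 cm
Δx = 126 cm, so δΔx/Δx = 17.5/126 = 0.139.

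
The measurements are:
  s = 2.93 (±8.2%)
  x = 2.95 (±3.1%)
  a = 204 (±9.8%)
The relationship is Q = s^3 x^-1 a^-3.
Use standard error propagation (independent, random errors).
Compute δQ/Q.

Each factor contributes (exponent × relative error)² to (δQ/Q)²:
  (3·δs/s)² = (3×0.0820)² = 0.0605;  (-1·δx/x)² = (-1×0.0310)² = 0.000961;  (-3·δa/a)² = (-3×0.0980)² = 0.0864
δQ/Q = √(0.148) = 0.385

0.385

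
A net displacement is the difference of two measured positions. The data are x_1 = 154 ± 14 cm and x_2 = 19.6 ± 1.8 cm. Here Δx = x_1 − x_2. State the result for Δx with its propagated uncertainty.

Sums and differences: (δΔx)² = Σ (cᵢ δxᵢ)².
  (δx_1)² = 196;  (δx_2)² = 3.24
δΔx = √(199) = 14.1 cm
Δx = 134 cm.

134 ± 14.1 cm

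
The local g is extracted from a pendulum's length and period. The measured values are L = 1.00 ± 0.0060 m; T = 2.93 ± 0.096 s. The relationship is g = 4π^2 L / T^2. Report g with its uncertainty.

Products/powers → add relative errors in quadrature, weighted by exponent:
  (1·δL/L)² = (1×0.00600)² = 3.6e-05;  (-2·δT/T)² = (-2×0.0328)² = 0.00429
δg/g = √(0.00433) = 0.0658
g = 4.60 m/s^2, so δg = 0.0658 × 4.60 = 0.303 m/s^2.

4.60 ± 0.303 m/s^2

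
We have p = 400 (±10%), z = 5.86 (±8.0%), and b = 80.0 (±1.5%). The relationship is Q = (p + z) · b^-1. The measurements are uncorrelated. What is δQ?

Let u = p + z = 406. δu = √(δp² + δz²) = √(1600 + 0.220) = 40.0, so δu/u = 0.0986.
Q is then a monomial in u, b:
δQ/Q = √((δu/u)² + (-1·δb/b)²) = √(0.00971 + 0.000225) = 0.0997
Q = 5.07, so δQ = 0.0997 × 5.07 = 0.506.

0.506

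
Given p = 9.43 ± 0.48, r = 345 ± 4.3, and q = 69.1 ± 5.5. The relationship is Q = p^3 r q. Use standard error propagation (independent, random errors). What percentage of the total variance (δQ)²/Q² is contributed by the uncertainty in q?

(δQ/Q)² = (3·δp/p)² + (1·δr/r)² + (1·δq/q)²
  p term: (3×0.0509)² = 0.0233
  r term: (1×0.0125)² = 0.000155
  q term: (1×0.0796)² = 0.00634
Total = 0.0298. Share from q = 0.00634/0.0298 = 0.213.

21.3%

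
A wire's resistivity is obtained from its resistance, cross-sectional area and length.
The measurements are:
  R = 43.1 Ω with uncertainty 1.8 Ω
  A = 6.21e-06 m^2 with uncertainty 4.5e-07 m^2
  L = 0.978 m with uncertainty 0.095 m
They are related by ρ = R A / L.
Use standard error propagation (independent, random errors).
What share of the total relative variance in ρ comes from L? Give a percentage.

(δρ/ρ)² = (1·δR/R)² + (1·δA/A)² + (-1·δL/L)²
  R term: (1×0.0418)² = 0.00174
  A term: (1×0.0725)² = 0.00525
  L term: (-1×0.0971)² = 0.00944
Total = 0.0164. Share from L = 0.00944/0.0164 = 0.574.

57.4%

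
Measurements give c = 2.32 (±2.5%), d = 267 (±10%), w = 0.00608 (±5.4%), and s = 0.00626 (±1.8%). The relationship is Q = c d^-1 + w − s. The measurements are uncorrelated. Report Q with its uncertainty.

0.00851 ± 0.000961

Let p = c·d^-1 = 0.00869. δp/p = √((1·δc/c)² + (-1·δd/d)²) = √(0.000625 + 0.0100) = 0.103, so δp = 0.000896.
Q = p + w − s: δQ = √(δp² + δw² + δs²) = √(8.02e-07 + 1.08e-07 + 1.27e-08) = 0.000961
Q = 0.00851.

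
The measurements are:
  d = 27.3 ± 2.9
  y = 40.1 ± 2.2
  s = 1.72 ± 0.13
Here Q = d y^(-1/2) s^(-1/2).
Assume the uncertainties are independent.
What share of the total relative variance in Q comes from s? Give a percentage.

(δQ/Q)² = (1·δd/d)² + (−½·δy/y)² + (−½·δs/s)²
  d term: (1×0.106)² = 0.0113
  y term: (-0.5×0.0549)² = 0.000752
  s term: (-0.5×0.0756)² = 0.00143
Total = 0.0135. Share from s = 0.00143/0.0135 = 0.106.

10.6%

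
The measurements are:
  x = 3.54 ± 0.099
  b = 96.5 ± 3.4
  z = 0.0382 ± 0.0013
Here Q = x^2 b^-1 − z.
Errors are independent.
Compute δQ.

0.00868

Let p = x^2·b^-1 = 0.130. δp/p = √((2·δx/x)² + (-1·δb/b)²) = √(0.00313 + 0.00124) = 0.0661, so δp = 0.00858.
Q = p − z: δQ = √(δp² + δz²) = √(7.37e-05 + 1.69e-06) = 0.00868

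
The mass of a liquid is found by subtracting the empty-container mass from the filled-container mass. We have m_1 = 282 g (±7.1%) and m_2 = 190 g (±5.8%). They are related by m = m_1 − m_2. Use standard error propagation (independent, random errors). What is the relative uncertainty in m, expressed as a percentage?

24.8%

m is a linear combination, so absolute uncertainties add in quadrature:
  (δm_1)² = 401;  (δm_2)² = 121
δm = √(522) = 22.9 g
m = 92.0 g, so δm/m = 22.9/92.0 = 0.248.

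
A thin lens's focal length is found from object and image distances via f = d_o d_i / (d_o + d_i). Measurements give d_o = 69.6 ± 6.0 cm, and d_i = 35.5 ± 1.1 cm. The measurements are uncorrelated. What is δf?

0.837 cm

∂f/∂d_o = (d_i/(d_o+d_i))² = 0.114;  ∂f/∂d_i = (d_o/(d_o+d_i))² = 0.439
δf = √((∂f/∂d_o · δd_o)² + (∂f/∂d_i · δd_i)²) = √(0.469 + 0.233) = 0.837 cm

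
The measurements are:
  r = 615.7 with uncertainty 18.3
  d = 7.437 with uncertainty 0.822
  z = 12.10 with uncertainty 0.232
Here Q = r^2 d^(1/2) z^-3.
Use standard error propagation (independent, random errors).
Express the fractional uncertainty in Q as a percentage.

9.95%

Each factor contributes (exponent × relative error)² to (δQ/Q)²:
  (2·δr/r)² = (2×0.0297)² = 0.00353;  (½·δd/d)² = (0.5×0.111)² = 0.00305;  (-3·δz/z)² = (-3×0.0192)² = 0.00331
δQ/Q = √(0.00990) = 0.0995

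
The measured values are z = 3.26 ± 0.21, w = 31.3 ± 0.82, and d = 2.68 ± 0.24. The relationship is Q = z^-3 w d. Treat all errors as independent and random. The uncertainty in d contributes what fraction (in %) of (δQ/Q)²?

17.4%

(δQ/Q)² = (-3·δz/z)² + (1·δw/w)² + (1·δd/d)²
  z term: (-3×0.0644)² = 0.0373
  w term: (1×0.0262)² = 0.000686
  d term: (1×0.0896)² = 0.00802
Total = 0.0461. Share from d = 0.00802/0.0461 = 0.174.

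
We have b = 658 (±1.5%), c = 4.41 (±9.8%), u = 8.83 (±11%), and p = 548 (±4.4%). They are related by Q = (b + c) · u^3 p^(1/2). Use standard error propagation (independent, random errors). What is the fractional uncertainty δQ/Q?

Let w = b + c = 662. δw = √(δb² + δc²) = √(97.4 + 0.187) = 9.88, so δw/w = 0.0149.
Q is then a monomial in w, u, p:
δQ/Q = √((δw/w)² + (3·δu/u)² + (½·δp/p)²) = √(0.000222 + 0.109 + 0.000484) = 0.331

0.331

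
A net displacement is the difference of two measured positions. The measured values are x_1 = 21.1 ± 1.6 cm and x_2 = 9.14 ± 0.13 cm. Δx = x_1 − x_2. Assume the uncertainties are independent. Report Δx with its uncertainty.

Absolute uncertainties add in quadrature for a linear combination:
  (δx_1)² = 2.56;  (δx_2)² = 0.0169
δΔx = √(2.58) = 1.61 cm
Δx = 12.0 cm.

12.0 ± 1.61 cm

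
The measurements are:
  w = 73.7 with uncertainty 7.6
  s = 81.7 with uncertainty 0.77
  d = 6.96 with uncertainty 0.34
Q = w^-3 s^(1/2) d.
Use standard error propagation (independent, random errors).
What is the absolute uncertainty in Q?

4.92e-05

For a monomial Q ∝ w^-3, s^(1/2), d, fractional errors add in quadrature:
  (-3·δw/w)² = (-3×0.103)² = 0.0957;  (½·δs/s)² = (0.5×0.00942)² = 2.22e-05;  (1·δd/d)² = (1×0.0489)² = 0.00239
δQ/Q = √(0.0981) = 0.313
Q = 0.000157, so δQ = 0.313 × 0.000157 = 4.92e-05.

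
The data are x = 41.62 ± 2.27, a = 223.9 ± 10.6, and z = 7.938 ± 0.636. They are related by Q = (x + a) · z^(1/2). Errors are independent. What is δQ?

42.8

Let u = x + a = 265.5. δu = √(δx² + δa²) = √(5.15 + 112) = 10.8, so δu/u = 0.0408.
Q is then a monomial in u, z:
δQ/Q = √((δu/u)² + (½·δz/z)²) = √(0.00167 + 0.00160) = 0.0572
Q = 748.1, so δQ = 0.0572 × 748.1 = 42.8.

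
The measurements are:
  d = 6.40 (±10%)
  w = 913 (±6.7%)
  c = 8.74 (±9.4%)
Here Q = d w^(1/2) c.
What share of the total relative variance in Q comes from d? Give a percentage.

50.1%

(δQ/Q)² = (1·δd/d)² + (½·δw/w)² + (1·δc/c)²
  d term: (1×0.100)² = 0.0100
  w term: (0.5×0.0670)² = 0.00112
  c term: (1×0.0940)² = 0.00884
Total = 0.0200. Share from d = 0.0100/0.0200 = 0.501.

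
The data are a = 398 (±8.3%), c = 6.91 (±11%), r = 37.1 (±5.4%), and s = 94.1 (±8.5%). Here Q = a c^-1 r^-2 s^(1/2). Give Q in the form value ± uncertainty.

Relative error in a monomial: (δQ/Q)² = Σ (nᵢ · δxᵢ/xᵢ)².
  (1·δa/a)² = (1×0.0830)² = 0.00689;  (-1·δc/c)² = (-1×0.110)² = 0.0121;  (-2·δr/r)² = (-2×0.0540)² = 0.0117;  (½·δs/s)² = (0.5×0.0850)² = 0.00181
δQ/Q = √(0.0325) = 0.180
Q = 0.406, so δQ = 0.180 × 0.406 = 0.0731.

0.406 ± 0.0731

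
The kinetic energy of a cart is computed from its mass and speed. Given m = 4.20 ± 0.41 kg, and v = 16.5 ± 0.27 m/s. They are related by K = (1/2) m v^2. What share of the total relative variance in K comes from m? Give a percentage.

89.9%

(δK/K)² = (1·δm/m)² + (2·δv/v)²
  m term: (1×0.0976)² = 0.00953
  v term: (2×0.0164)² = 0.00107
Total = 0.0106. Share from m = 0.00953/0.0106 = 0.899.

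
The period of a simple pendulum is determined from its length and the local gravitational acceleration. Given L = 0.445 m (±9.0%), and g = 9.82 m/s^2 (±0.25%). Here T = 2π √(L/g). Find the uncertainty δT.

Each factor contributes (exponent × relative error)² to (δT/T)²:
  (½·δL/L)² = (0.5×0.0900)² = 0.00203;  (−½·δg/g)² = (-0.5×0.00250)² = 1.56e-06
δT/T = √(0.00203) = 0.0450
T = 1.34 s, so δT = 0.0450 × 1.34 = 0.0602 s.

0.0602 s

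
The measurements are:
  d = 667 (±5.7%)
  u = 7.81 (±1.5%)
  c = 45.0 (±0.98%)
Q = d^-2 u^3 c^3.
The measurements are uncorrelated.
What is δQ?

Q is a product of powers, so relative uncertainties combine in quadrature:
  (-2·δd/d)² = (-2×0.0570)² = 0.0130;  (3·δu/u)² = (3×0.0150)² = 0.00202;  (3·δc/c)² = (3×0.00980)² = 0.000864
δQ/Q = √(0.0159) = 0.126
Q = 97.6, so δQ = 0.126 × 97.6 = 12.3.

12.3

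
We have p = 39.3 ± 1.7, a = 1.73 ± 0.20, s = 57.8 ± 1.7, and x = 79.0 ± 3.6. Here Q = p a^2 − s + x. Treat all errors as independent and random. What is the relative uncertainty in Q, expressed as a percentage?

Let w = p·a^2 = 118. δw/w = √((1·δp/p)² + (2·δa/a)²) = √(0.00187 + 0.0535) = 0.235, so δw = 27.7.
Q = w − s + x: δQ = √(δw² + δs² + δx²) = √(765 + 2.89 + 13.0) = 28.0
Q = 139, so δQ/Q = 28.0/139 = 0.201.

20.1%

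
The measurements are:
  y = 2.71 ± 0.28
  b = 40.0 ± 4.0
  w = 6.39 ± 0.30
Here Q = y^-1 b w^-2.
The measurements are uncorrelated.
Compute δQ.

Since Q is a product/quotient, work with relative uncertainties:
  (-1·δy/y)² = (-1×0.103)² = 0.0107;  (1·δb/b)² = (1×0.100)² = 0.0100;  (-2·δw/w)² = (-2×0.0469)² = 0.00882
δQ/Q = √(0.0295) = 0.172
Q = 0.361, so δQ = 0.172 × 0.361 = 0.0621.

0.0621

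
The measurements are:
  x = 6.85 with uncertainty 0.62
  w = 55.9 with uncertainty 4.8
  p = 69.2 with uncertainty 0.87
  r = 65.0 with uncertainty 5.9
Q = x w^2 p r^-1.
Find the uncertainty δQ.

4890

Relative error in a monomial: (δQ/Q)² = Σ (nᵢ · δxᵢ/xᵢ)².
  (1·δx/x)² = (1×0.0905)² = 0.00819;  (2·δw/w)² = (2×0.0859)² = 0.0295;  (1·δp/p)² = (1×0.0126)² = 0.000158;  (-1·δr/r)² = (-1×0.0908)² = 0.00824
δQ/Q = √(0.0461) = 0.215
Q = 22800, so δQ = 0.215 × 22800 = 4890.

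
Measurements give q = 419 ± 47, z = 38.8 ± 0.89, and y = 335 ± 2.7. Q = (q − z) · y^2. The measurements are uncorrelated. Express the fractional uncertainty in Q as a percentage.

Let u = q − z = 380. δu = √(δq² + δz²) = √(2210 + 0.792) = 47.0, so δu/u = 0.124.
Q is then a monomial in u, y:
δQ/Q = √((δu/u)² + (2·δy/y)²) = √(0.0153 + 0.000260) = 0.125

12.5%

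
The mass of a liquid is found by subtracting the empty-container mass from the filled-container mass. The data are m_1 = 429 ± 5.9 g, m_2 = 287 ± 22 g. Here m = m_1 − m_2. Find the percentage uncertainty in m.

16.0%

For a sum/difference, combine absolute errors in quadrature:
  (δm_1)² = 34.8;  (δm_2)² = 484
δm = √(519) = 22.8 g
m = 142 g, so δm/m = 22.8/142 = 0.160.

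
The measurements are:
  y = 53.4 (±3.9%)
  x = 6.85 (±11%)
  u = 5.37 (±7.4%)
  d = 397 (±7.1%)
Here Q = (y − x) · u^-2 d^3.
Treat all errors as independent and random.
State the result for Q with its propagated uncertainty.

Let w = y − x = 46.5. δw = √(δy² + δx²) = √(4.34 + 0.568) = 2.21, so δw/w = 0.0476.
Q is then a monomial in w, u, d:
δQ/Q = √((δw/w)² + (-2·δu/u)² + (3·δd/d)²) = √(0.00226 + 0.0219 + 0.0454) = 0.264
Q = 1.01e+08, so δQ = 0.264 × 1.01e+08 = 2.66e+07.

(1.01 ± 0.266) × 10^8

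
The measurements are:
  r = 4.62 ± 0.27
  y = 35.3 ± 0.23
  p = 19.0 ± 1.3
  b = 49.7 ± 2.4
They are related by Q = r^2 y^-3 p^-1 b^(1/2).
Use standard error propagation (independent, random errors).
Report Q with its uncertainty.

(1.80 ± 0.250) × 10^-4

Each factor contributes (exponent × relative error)² to (δQ/Q)²:
  (2·δr/r)² = (2×0.0584)² = 0.0137;  (-3·δy/y)² = (-3×0.00652)² = 0.000382;  (-1·δp/p)² = (-1×0.0684)² = 0.00468;  (½·δb/b)² = (0.5×0.0483)² = 0.000583
δQ/Q = √(0.0193) = 0.139
Q = 0.000180, so δQ = 0.139 × 0.000180 = 2.5e-05.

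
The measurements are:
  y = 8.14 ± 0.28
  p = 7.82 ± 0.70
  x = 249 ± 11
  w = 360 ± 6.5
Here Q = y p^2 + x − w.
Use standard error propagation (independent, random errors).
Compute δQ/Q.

0.237

Let h = y·p^2 = 498. δh/h = √((1·δy/y)² + (2·δp/p)²) = √(0.00118 + 0.0321) = 0.182, so δh = 90.7.
Q = h + x − w: δQ = √(δh² + δx² + δw²) = √(8230 + 121 + 42.2) = 91.6
Q = 387, so δQ/Q = 91.6/387 = 0.237.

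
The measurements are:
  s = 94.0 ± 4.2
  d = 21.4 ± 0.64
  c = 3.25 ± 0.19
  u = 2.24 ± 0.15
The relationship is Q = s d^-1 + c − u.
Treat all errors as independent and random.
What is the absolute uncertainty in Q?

0.338

Let p = s·d^-1 = 4.39. δp/p = √((1·δs/s)² + (-1·δd/d)²) = √(0.00200 + 0.000894) = 0.0538, so δp = 0.236.
Q = p + c − u: δQ = √(δp² + δc² + δu²) = √(0.0558 + 0.0361 + 0.0225) = 0.338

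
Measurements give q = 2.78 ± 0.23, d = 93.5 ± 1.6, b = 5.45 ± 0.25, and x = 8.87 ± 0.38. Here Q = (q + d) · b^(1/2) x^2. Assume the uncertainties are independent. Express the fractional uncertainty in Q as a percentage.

Let u = q + d = 96.3. δu = √(δq² + δd²) = √(0.0529 + 2.56) = 1.62, so δu/u = 0.0168.
Q is then a monomial in u, b, x:
δQ/Q = √((δu/u)² + (½·δb/b)² + (2·δx/x)²) = √(0.000282 + 0.000526 + 0.00734) = 0.0903

9.03%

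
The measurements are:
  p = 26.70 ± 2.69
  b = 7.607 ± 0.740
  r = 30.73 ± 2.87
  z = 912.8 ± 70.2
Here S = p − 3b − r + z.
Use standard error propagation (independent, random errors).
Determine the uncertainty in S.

70.3

For a sum/difference, combine absolute errors in quadrature:
  (δp)² = 7.24;  (3·δb)² = 4.93;  (δr)² = 8.24;  (δz)² = 4930
δS = √(4950) = 70.3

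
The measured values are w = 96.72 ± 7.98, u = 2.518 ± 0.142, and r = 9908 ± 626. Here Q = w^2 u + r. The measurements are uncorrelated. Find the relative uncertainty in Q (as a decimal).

0.124

Let p = w^2·u = 23560. δp/p = √((2·δw/w)² + (1·δu/u)²) = √(0.0272 + 0.00318) = 0.174, so δp = 4110.
Q = p + r: δQ = √(δp² + δr²) = √(1.69e+07 + 3.92e+05) = 4160
Q = 33460, so δQ/Q = 4160/33460 = 0.124.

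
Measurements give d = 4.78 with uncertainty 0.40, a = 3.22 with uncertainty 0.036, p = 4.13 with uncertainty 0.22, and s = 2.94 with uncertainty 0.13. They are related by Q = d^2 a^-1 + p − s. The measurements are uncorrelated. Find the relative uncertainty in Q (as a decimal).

Let w = d^2·a^-1 = 7.10. δw/w = √((2·δd/d)² + (-1·δa/a)²) = √(0.0280 + 0.000125) = 0.168, so δw = 1.19.
Q = w + p − s: δQ = √(δw² + δp² + δs²) = √(1.42 + 0.0484 + 0.0169) = 1.22
Q = 8.29, so δQ/Q = 1.22/8.29 = 0.147.

0.147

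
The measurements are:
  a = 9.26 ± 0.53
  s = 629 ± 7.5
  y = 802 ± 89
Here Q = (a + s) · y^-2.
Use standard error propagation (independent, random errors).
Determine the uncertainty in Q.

0.000221

Let u = a + s = 638. δu = √(δa² + δs²) = √(0.281 + 56.2) = 7.52, so δu/u = 0.0118.
Q is then a monomial in u, y:
δQ/Q = √((δu/u)² + (-2·δy/y)²) = √(0.000139 + 0.0493) = 0.222
Q = 0.000992, so δQ = 0.222 × 0.000992 = 0.000221.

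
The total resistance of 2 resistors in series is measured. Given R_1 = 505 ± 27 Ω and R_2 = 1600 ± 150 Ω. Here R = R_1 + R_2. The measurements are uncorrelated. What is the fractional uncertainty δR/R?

0.0724

Each term contributes (cᵢ δxᵢ)² to (δR)²:
  (δR_1)² = 729;  (δR_2)² = 22500
δR = √(23200) = 152 Ω
R = 2100 Ω, so δR/R = 152/2100 = 0.0724.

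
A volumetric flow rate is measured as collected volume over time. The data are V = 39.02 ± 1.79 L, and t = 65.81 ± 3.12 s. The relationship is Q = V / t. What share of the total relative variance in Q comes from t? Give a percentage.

51.6%

(δQ/Q)² = (1·δV/V)² + (-1·δt/t)²
  V term: (1×0.0459)² = 0.00210
  t term: (-1×0.0474)² = 0.00225
Total = 0.00435. Share from t = 0.00225/0.00435 = 0.516.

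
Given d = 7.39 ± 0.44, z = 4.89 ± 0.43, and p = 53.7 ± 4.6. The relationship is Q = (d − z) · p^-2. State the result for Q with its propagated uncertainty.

0.000867 ± 0.000260

Let u = d − z = 2.50. δu = √(δd² + δz²) = √(0.194 + 0.185) = 0.615, so δu/u = 0.246.
Q is then a monomial in u, p:
δQ/Q = √((δu/u)² + (-2·δp/p)²) = √(0.0606 + 0.0294) = 0.300
Q = 0.000867, so δQ = 0.300 × 0.000867 = 0.000260.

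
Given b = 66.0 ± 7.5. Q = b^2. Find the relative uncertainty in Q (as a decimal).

0.227

Relative error in a monomial: (δQ/Q)² = Σ (nᵢ · δxᵢ/xᵢ)².
  (2·δb/b)² = (2×0.114)² = 0.0517
δQ/Q = √(0.0517) = 0.227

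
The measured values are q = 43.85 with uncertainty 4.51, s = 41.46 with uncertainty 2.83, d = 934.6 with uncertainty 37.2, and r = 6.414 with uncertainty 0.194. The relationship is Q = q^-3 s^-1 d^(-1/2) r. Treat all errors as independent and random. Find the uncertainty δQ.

1.91e-08

Q is a product of powers, so relative uncertainties combine in quadrature:
  (-3·δq/q)² = (-3×0.103)² = 0.0952;  (-1·δs/s)² = (-1×0.0683)² = 0.00466;  (−½·δd/d)² = (-0.5×0.0398)² = 0.000396;  (1·δr/r)² = (1×0.0302)² = 0.000915
δQ/Q = √(0.101) = 0.318
Q = 6.002e-08, so δQ = 0.318 × 6.002e-08 = 1.91e-08.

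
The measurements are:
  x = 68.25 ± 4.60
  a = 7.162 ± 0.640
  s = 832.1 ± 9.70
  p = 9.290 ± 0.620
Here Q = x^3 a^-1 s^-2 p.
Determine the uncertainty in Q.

0.138

Q is a product of powers, so relative uncertainties combine in quadrature:
  (3·δx/x)² = (3×0.0674)² = 0.0409;  (-1·δa/a)² = (-1×0.0894)² = 0.00799;  (-2·δs/s)² = (-2×0.0117)² = 0.000544;  (1·δp/p)² = (1×0.0667)² = 0.00445
δQ/Q = √(0.0539) = 0.232
Q = 0.5956, so δQ = 0.232 × 0.5956 = 0.138.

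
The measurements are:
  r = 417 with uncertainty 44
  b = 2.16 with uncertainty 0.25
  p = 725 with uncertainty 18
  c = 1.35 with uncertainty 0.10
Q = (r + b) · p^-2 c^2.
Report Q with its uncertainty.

Let u = r + b = 419. δu = √(δr² + δb²) = √(1940 + 0.0625) = 44.0, so δu/u = 0.105.
Q is then a monomial in u, p, c:
δQ/Q = √((δu/u)² + (-2·δp/p)² + (2·δc/c)²) = √(0.0110 + 0.00247 + 0.0219) = 0.188
Q = 0.00145, so δQ = 0.188 × 0.00145 = 0.000274.

0.00145 ± 0.000274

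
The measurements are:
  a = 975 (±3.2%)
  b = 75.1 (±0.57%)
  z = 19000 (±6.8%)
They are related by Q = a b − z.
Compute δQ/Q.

Let p = a·b = 73200. δp/p = √((1·δa/a)² + (1·δb/b)²) = √(0.00102 + 3.25e-05) = 0.0325, so δp = 2380.
Q = p − z: δQ = √(δp² + δz²) = √(5.66e+06 + 1.67e+06) = 2710
Q = 54200, so δQ/Q = 2710/54200 = 0.0499.

0.0499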